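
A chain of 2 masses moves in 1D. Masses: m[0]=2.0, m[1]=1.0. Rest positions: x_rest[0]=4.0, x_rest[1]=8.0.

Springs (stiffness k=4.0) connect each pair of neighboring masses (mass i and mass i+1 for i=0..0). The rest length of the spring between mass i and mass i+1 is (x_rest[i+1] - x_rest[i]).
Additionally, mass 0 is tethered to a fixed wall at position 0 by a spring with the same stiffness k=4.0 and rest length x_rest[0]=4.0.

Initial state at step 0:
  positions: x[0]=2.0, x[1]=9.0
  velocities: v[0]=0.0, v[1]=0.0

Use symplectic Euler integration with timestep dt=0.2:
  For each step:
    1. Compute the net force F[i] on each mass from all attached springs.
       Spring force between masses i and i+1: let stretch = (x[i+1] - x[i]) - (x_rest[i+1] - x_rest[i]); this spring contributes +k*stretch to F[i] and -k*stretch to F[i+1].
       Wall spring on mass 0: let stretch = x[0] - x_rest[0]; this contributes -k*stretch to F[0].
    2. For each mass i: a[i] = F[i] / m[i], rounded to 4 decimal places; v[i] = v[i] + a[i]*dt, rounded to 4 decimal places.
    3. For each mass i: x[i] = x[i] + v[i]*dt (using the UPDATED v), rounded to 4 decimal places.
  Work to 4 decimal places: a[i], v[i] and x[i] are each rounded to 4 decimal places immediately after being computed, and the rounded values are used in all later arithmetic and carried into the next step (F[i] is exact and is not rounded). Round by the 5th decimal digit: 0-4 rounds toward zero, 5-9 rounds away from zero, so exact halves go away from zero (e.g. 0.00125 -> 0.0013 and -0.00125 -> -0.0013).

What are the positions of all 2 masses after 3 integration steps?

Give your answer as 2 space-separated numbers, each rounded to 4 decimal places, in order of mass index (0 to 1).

Step 0: x=[2.0000 9.0000] v=[0.0000 0.0000]
Step 1: x=[2.4000 8.5200] v=[2.0000 -2.4000]
Step 2: x=[3.0976 7.7008] v=[3.4880 -4.0960]
Step 3: x=[3.9156 6.7851] v=[4.0902 -4.5786]

Answer: 3.9156 6.7851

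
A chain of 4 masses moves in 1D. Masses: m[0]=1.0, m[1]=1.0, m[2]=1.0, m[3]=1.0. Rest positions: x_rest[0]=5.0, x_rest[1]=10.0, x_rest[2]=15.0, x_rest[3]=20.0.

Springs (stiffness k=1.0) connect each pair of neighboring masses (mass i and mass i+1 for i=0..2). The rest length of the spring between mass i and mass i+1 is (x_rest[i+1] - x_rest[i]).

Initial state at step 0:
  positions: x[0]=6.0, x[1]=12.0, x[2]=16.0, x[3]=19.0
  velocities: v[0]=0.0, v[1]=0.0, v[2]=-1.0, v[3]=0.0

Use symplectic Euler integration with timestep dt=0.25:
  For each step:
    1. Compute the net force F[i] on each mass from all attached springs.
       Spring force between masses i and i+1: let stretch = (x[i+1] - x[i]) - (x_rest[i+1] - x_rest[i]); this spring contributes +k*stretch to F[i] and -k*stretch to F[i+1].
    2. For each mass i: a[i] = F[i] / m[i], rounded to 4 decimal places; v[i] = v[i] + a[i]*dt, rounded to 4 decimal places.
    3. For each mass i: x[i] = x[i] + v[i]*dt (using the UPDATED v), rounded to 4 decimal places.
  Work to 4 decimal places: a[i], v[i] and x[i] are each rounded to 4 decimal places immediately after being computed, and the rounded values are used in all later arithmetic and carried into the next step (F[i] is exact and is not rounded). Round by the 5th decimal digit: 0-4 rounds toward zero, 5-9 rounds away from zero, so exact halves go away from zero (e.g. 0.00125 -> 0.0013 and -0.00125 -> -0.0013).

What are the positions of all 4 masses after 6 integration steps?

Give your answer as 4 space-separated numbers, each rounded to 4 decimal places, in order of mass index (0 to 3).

Answer: 6.5807 9.9396 14.4794 20.5004

Derivation:
Step 0: x=[6.0000 12.0000 16.0000 19.0000] v=[0.0000 0.0000 -1.0000 0.0000]
Step 1: x=[6.0625 11.8750 15.6875 19.1250] v=[0.2500 -0.5000 -1.2500 0.5000]
Step 2: x=[6.1758 11.6250 15.3516 19.3477] v=[0.4531 -1.0000 -1.3438 0.8906]
Step 3: x=[6.3172 11.2673 15.0325 19.6331] v=[0.5654 -1.4307 -1.2764 1.1416]
Step 4: x=[6.4554 10.8356 14.7656 19.9435] v=[0.5529 -1.7269 -1.0676 1.2415]
Step 5: x=[6.5549 10.3757 14.5767 20.2428] v=[0.3980 -1.8395 -0.7556 1.1970]
Step 6: x=[6.5807 9.9396 14.4794 20.5004] v=[0.1032 -1.7445 -0.3893 1.0305]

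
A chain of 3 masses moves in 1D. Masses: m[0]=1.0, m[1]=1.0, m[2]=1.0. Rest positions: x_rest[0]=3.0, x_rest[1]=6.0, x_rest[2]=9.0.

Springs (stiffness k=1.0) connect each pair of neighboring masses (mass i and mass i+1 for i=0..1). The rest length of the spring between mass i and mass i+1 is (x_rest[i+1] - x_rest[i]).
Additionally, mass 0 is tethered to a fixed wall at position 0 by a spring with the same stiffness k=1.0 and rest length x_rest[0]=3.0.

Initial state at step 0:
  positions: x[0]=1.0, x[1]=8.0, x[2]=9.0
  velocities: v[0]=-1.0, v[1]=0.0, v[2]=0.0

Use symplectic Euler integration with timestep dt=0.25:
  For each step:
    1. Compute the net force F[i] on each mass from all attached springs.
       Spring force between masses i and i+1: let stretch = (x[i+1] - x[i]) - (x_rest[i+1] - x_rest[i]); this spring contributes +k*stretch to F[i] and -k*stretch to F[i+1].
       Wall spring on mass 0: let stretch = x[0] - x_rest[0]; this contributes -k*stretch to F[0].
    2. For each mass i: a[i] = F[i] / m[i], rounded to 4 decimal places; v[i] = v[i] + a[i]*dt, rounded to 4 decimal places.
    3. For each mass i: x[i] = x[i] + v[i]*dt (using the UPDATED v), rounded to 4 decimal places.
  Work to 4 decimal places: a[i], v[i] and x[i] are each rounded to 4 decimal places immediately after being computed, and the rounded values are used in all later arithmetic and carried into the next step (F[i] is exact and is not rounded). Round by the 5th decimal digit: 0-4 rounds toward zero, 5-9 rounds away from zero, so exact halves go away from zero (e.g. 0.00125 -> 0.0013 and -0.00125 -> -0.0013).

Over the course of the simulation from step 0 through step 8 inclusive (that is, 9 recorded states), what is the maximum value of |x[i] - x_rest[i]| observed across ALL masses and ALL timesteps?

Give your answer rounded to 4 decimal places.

Answer: 2.0146

Derivation:
Step 0: x=[1.0000 8.0000 9.0000] v=[-1.0000 0.0000 0.0000]
Step 1: x=[1.1250 7.6250 9.1250] v=[0.5000 -1.5000 0.5000]
Step 2: x=[1.5860 6.9375 9.3438] v=[1.8438 -2.7500 0.8750]
Step 3: x=[2.2823 6.0659 9.5997] v=[2.7852 -3.4863 1.0234]
Step 4: x=[3.0724 5.1787 9.8222] v=[3.1605 -3.5488 0.8900]
Step 5: x=[3.8022 4.4501 9.9420] v=[2.9190 -2.9145 0.4791]
Step 6: x=[4.3348 4.0242 9.9060] v=[2.1304 -1.7035 -0.1439]
Step 7: x=[4.5771 3.9854 9.6899] v=[0.9691 -0.1554 -0.8644]
Step 8: x=[4.4963 4.3401 9.3048] v=[-0.3231 1.4187 -1.5405]
Max displacement = 2.0146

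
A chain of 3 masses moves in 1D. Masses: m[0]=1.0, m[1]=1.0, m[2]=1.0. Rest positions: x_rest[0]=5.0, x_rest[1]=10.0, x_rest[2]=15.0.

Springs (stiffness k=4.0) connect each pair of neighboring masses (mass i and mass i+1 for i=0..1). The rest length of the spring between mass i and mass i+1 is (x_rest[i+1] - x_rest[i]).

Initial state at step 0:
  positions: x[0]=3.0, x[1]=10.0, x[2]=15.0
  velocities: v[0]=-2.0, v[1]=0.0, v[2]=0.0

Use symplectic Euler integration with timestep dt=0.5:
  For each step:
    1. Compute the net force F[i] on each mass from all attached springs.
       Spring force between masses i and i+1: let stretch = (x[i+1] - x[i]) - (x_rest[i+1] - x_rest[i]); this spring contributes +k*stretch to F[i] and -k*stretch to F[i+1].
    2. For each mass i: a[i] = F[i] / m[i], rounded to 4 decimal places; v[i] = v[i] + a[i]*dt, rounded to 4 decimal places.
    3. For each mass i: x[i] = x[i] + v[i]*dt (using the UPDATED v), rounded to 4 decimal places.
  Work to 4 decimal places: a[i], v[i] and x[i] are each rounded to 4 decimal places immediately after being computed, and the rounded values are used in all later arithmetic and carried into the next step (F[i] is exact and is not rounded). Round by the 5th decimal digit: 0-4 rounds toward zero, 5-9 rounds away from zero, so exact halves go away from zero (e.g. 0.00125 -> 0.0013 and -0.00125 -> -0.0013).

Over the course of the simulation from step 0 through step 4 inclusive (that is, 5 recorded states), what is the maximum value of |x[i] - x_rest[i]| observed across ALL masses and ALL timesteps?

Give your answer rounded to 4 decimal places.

Step 0: x=[3.0000 10.0000 15.0000] v=[-2.0000 0.0000 0.0000]
Step 1: x=[4.0000 8.0000 15.0000] v=[2.0000 -4.0000 0.0000]
Step 2: x=[4.0000 9.0000 13.0000] v=[0.0000 2.0000 -4.0000]
Step 3: x=[4.0000 9.0000 12.0000] v=[0.0000 0.0000 -2.0000]
Step 4: x=[4.0000 7.0000 13.0000] v=[0.0000 -4.0000 2.0000]
Max displacement = 3.0000

Answer: 3.0000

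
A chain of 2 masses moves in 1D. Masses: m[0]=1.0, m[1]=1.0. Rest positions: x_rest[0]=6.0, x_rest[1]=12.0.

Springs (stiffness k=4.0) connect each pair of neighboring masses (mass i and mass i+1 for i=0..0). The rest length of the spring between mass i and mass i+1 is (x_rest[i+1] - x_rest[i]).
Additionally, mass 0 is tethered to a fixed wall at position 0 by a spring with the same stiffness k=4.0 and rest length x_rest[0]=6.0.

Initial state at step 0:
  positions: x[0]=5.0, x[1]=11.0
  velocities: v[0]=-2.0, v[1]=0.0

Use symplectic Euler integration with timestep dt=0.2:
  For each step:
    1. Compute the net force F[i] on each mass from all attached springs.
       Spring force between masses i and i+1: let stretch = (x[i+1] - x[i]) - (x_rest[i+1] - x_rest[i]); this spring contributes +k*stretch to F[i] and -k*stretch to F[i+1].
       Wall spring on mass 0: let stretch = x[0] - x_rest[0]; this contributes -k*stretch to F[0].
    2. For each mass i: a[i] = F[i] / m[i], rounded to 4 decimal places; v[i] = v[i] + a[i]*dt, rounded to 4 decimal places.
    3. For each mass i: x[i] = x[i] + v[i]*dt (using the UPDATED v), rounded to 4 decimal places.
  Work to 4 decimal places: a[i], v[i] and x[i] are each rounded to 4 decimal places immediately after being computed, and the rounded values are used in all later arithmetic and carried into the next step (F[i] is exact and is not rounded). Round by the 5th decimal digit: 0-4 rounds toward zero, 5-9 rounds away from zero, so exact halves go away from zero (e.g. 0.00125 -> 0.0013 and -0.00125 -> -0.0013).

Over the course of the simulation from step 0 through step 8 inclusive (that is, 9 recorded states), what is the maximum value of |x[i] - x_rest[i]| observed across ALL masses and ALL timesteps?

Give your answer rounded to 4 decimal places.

Step 0: x=[5.0000 11.0000] v=[-2.0000 0.0000]
Step 1: x=[4.7600 11.0000] v=[-1.2000 0.0000]
Step 2: x=[4.7568 10.9616] v=[-0.0160 -0.1920]
Step 3: x=[4.9853 10.8904] v=[1.1424 -0.3558]
Step 4: x=[5.3609 10.8344] v=[1.8782 -0.2799]
Step 5: x=[5.7546 10.8627] v=[1.9683 0.1413]
Step 6: x=[6.0448 11.0337] v=[1.4511 0.8548]
Step 7: x=[6.1661 11.3664] v=[0.6064 1.6637]
Step 8: x=[6.1329 11.8271] v=[-0.1662 2.3035]
Max displacement = 1.2432

Answer: 1.2432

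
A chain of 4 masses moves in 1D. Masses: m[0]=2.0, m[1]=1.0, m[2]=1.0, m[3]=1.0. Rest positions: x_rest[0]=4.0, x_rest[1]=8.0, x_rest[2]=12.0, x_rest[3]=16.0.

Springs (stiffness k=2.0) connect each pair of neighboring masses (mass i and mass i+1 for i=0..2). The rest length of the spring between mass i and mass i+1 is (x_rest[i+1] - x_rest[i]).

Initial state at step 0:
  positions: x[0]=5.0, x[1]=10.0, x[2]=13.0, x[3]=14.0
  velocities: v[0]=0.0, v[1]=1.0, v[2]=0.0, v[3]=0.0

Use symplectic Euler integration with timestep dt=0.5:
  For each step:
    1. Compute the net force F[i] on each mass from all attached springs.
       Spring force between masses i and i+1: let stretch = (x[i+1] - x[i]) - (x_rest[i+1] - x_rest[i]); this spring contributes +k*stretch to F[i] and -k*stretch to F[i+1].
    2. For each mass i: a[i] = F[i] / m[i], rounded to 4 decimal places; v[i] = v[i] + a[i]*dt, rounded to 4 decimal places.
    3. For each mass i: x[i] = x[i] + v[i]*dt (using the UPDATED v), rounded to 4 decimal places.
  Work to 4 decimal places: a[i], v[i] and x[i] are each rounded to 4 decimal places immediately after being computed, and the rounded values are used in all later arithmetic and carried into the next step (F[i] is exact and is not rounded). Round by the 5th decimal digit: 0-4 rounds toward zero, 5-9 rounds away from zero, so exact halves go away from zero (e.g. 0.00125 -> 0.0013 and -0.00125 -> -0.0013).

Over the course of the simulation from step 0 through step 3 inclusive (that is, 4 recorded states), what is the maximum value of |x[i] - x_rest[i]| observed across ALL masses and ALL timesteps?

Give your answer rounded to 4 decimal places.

Step 0: x=[5.0000 10.0000 13.0000 14.0000] v=[0.0000 1.0000 0.0000 0.0000]
Step 1: x=[5.2500 9.5000 12.0000 15.5000] v=[0.5000 -1.0000 -2.0000 3.0000]
Step 2: x=[5.5625 8.1250 11.5000 17.2500] v=[0.6250 -2.7500 -1.0000 3.5000]
Step 3: x=[5.5156 7.1563 12.1875 18.1250] v=[-0.0938 -1.9375 1.3750 1.7500]
Max displacement = 2.1250

Answer: 2.1250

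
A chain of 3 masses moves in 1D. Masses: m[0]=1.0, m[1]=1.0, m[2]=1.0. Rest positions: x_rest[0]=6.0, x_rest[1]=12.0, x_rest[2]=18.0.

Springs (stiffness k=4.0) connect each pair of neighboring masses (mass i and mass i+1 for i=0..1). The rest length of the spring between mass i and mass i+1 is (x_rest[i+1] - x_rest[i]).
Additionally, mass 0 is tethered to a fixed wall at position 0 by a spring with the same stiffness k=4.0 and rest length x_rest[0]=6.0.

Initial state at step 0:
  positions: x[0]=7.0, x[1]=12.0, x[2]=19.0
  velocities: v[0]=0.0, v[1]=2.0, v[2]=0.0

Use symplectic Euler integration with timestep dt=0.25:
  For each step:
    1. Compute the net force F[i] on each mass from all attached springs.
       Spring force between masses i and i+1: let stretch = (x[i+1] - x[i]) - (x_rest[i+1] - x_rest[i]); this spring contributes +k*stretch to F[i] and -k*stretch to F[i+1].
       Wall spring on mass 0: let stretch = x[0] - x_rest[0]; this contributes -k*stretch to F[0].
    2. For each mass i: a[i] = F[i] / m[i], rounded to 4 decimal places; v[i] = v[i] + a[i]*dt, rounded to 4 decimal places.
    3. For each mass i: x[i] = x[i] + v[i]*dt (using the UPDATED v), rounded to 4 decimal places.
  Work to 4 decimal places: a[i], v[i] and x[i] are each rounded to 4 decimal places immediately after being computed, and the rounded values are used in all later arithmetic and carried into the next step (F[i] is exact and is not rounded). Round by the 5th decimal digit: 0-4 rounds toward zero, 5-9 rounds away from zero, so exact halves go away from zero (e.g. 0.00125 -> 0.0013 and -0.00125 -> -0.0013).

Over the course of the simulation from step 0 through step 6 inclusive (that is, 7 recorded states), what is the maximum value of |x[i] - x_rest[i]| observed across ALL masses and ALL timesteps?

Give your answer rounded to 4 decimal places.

Answer: 1.8594

Derivation:
Step 0: x=[7.0000 12.0000 19.0000] v=[0.0000 2.0000 0.0000]
Step 1: x=[6.5000 13.0000 18.7500] v=[-2.0000 4.0000 -1.0000]
Step 2: x=[6.0000 13.8125 18.5625] v=[-2.0000 3.2500 -0.7500]
Step 3: x=[5.9531 13.8594 18.6875] v=[-0.1875 0.1875 0.5000]
Step 4: x=[6.3945 13.1367 19.1055] v=[1.7657 -2.8907 1.6719]
Step 5: x=[6.9229 12.2207 19.5313] v=[2.1134 -3.6641 1.7031]
Step 6: x=[7.0450 11.8079 19.6294] v=[0.4883 -1.6513 0.3925]
Max displacement = 1.8594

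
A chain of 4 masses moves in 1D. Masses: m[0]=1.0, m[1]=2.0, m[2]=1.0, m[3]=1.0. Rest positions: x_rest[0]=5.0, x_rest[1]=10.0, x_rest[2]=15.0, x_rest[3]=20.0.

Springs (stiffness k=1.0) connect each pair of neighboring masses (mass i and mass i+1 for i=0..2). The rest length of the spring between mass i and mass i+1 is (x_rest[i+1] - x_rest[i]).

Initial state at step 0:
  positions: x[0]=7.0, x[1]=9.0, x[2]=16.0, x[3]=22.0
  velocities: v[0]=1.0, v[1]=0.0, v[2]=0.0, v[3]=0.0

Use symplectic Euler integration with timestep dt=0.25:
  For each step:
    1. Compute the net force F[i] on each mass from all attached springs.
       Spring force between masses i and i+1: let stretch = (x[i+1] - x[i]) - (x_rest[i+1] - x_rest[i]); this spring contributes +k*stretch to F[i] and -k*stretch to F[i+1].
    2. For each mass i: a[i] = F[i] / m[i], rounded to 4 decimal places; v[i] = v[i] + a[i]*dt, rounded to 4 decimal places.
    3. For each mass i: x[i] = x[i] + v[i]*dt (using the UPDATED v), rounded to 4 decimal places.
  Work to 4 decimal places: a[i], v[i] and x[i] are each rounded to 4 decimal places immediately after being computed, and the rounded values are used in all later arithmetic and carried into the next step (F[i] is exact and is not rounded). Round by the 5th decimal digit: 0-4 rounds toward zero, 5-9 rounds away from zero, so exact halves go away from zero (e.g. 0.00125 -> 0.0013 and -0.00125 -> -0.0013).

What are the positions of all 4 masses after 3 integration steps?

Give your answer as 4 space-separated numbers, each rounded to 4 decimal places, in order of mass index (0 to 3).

Answer: 6.6690 9.8821 15.6911 21.6259

Derivation:
Step 0: x=[7.0000 9.0000 16.0000 22.0000] v=[1.0000 0.0000 0.0000 0.0000]
Step 1: x=[7.0625 9.1563 15.9375 21.9375] v=[0.2500 0.6250 -0.2500 -0.2500]
Step 2: x=[6.9434 9.4590 15.8262 21.8125] v=[-0.4766 1.2109 -0.4453 -0.5000]
Step 3: x=[6.6690 9.8821 15.6911 21.6259] v=[-1.0977 1.6924 -0.5405 -0.7466]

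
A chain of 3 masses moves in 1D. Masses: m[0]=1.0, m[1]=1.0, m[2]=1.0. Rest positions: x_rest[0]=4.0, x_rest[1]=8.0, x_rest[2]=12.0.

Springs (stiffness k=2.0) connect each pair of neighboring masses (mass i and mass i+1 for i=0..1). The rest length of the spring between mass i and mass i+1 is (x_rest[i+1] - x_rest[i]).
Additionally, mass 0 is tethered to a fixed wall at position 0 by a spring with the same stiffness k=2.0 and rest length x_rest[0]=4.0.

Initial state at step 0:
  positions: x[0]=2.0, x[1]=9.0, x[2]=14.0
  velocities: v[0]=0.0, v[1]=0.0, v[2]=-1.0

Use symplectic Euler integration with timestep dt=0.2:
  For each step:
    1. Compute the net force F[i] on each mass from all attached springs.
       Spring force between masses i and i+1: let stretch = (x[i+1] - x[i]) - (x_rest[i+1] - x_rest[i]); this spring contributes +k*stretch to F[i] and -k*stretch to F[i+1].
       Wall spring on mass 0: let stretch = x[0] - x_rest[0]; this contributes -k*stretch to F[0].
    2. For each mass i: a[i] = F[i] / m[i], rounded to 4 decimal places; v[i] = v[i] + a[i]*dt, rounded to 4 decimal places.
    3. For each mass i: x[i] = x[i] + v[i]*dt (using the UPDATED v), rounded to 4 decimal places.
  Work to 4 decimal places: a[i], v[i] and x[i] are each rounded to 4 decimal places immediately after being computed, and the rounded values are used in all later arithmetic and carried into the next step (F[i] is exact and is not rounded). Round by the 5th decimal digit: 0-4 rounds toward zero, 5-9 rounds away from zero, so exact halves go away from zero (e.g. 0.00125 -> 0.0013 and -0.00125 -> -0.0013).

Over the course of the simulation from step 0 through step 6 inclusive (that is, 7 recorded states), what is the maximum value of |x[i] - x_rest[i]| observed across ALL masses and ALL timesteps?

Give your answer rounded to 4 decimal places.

Step 0: x=[2.0000 9.0000 14.0000] v=[0.0000 0.0000 -1.0000]
Step 1: x=[2.4000 8.8400 13.7200] v=[2.0000 -0.8000 -1.4000]
Step 2: x=[3.1232 8.5552 13.3696] v=[3.6160 -1.4240 -1.7520]
Step 3: x=[4.0311 8.2210 12.9540] v=[4.5395 -1.6710 -2.0778]
Step 4: x=[4.9517 7.9302 12.4798] v=[4.6030 -1.4538 -2.3710]
Step 5: x=[5.7144 7.7651 11.9616] v=[3.8137 -0.8254 -2.5908]
Step 6: x=[6.1840 7.7717 11.4277] v=[2.3482 0.0329 -2.6694]
Max displacement = 2.1840

Answer: 2.1840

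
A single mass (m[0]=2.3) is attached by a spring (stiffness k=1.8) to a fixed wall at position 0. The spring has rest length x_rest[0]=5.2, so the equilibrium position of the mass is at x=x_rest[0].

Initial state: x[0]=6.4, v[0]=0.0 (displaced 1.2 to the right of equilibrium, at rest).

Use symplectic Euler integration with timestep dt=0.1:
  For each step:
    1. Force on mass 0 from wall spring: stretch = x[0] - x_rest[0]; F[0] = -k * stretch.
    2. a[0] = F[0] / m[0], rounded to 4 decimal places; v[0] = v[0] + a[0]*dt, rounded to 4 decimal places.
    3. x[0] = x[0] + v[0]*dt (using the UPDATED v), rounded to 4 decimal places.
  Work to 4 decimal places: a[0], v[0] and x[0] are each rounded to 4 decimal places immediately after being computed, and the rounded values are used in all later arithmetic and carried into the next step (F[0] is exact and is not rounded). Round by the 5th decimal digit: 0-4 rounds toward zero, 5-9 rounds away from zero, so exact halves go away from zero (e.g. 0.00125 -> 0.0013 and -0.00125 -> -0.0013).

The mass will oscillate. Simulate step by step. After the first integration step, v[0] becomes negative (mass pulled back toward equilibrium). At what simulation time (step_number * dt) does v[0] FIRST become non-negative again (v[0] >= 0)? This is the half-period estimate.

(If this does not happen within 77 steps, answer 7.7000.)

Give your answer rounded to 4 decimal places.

Answer: 3.6000

Derivation:
Step 0: x=[6.4000] v=[0.0000]
Step 1: x=[6.3906] v=[-0.0939]
Step 2: x=[6.3719] v=[-0.1871]
Step 3: x=[6.3440] v=[-0.2788]
Step 4: x=[6.3072] v=[-0.3683]
Step 5: x=[6.2617] v=[-0.4550]
Step 6: x=[6.2079] v=[-0.5381]
Step 7: x=[6.1462] v=[-0.6170]
Step 8: x=[6.0771] v=[-0.6911]
Step 9: x=[6.0011] v=[-0.7597]
Step 10: x=[5.9189] v=[-0.8224]
Step 11: x=[5.8310] v=[-0.8787]
Step 12: x=[5.7382] v=[-0.9281]
Step 13: x=[5.6412] v=[-0.9702]
Step 14: x=[5.5407] v=[-1.0047]
Step 15: x=[5.4376] v=[-1.0314]
Step 16: x=[5.3326] v=[-1.0500]
Step 17: x=[5.2266] v=[-1.0604]
Step 18: x=[5.1204] v=[-1.0625]
Step 19: x=[5.0148] v=[-1.0563]
Step 20: x=[4.9106] v=[-1.0418]
Step 21: x=[4.8087] v=[-1.0192]
Step 22: x=[4.7098] v=[-0.9886]
Step 23: x=[4.6148] v=[-0.9502]
Step 24: x=[4.5244] v=[-0.9044]
Step 25: x=[4.4393] v=[-0.8515]
Step 26: x=[4.3601] v=[-0.7920]
Step 27: x=[4.2875] v=[-0.7263]
Step 28: x=[4.2220] v=[-0.6549]
Step 29: x=[4.1642] v=[-0.5784]
Step 30: x=[4.1145] v=[-0.4973]
Step 31: x=[4.0733] v=[-0.4124]
Step 32: x=[4.0409] v=[-0.3242]
Step 33: x=[4.0176] v=[-0.2335]
Step 34: x=[4.0035] v=[-0.1410]
Step 35: x=[3.9988] v=[-0.0474]
Step 36: x=[4.0035] v=[0.0466]
First v>=0 after going negative at step 36, time=3.6000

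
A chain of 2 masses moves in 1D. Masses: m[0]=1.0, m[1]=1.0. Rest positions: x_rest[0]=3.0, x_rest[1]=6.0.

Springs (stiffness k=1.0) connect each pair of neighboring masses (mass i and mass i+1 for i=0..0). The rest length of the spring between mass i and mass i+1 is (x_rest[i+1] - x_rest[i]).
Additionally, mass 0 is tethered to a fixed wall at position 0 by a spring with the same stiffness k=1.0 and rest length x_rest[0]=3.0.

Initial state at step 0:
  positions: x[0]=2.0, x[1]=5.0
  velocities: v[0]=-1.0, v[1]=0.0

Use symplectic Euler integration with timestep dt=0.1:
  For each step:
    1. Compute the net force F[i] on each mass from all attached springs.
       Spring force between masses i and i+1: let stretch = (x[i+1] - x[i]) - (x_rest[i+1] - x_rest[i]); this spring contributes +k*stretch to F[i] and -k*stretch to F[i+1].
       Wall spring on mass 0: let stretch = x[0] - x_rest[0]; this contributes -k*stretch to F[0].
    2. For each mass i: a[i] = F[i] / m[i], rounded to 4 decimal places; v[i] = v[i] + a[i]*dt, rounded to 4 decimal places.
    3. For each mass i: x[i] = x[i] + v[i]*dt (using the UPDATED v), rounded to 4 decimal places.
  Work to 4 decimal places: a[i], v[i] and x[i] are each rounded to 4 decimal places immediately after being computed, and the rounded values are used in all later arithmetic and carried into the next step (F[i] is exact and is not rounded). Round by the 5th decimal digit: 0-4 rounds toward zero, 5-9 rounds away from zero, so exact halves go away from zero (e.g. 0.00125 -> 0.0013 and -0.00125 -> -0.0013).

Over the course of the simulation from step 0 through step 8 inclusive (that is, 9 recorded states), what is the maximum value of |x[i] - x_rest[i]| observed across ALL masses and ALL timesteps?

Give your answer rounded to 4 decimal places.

Step 0: x=[2.0000 5.0000] v=[-1.0000 0.0000]
Step 1: x=[1.9100 5.0000] v=[-0.9000 0.0000]
Step 2: x=[1.8318 4.9991] v=[-0.7820 -0.0090]
Step 3: x=[1.7670 4.9965] v=[-0.6485 -0.0257]
Step 4: x=[1.7168 4.9916] v=[-0.5023 -0.0487]
Step 5: x=[1.6822 4.9840] v=[-0.3465 -0.0762]
Step 6: x=[1.6638 4.9734] v=[-0.1845 -0.1064]
Step 7: x=[1.6618 4.9597] v=[-0.0199 -0.1374]
Step 8: x=[1.6762 4.9430] v=[0.1437 -0.1672]
Max displacement = 1.3382

Answer: 1.3382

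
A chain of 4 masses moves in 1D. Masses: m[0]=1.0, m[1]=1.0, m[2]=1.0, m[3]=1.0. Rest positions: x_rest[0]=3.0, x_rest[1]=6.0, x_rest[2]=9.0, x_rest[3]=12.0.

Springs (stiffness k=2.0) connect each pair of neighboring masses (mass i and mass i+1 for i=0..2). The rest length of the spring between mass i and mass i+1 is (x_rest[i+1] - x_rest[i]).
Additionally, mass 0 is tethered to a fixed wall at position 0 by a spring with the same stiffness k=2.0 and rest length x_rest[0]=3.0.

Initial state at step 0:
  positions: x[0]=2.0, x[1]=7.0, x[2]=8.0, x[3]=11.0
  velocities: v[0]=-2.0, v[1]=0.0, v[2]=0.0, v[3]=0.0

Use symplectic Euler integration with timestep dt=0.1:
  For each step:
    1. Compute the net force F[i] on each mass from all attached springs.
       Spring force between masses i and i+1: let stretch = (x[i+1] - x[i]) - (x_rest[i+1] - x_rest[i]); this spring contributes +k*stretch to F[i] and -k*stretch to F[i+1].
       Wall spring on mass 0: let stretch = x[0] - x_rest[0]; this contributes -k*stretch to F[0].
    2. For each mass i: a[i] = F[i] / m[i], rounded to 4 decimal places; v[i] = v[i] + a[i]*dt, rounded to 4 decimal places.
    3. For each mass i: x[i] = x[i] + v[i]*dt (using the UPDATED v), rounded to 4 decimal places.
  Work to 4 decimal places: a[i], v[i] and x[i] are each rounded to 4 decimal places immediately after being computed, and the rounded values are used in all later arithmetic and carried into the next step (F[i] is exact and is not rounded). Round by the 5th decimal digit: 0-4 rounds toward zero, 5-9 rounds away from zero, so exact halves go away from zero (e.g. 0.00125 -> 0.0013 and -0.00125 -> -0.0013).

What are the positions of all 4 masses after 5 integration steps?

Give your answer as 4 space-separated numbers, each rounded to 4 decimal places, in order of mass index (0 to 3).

Step 0: x=[2.0000 7.0000 8.0000 11.0000] v=[-2.0000 0.0000 0.0000 0.0000]
Step 1: x=[1.8600 6.9200 8.0400 11.0000] v=[-1.4000 -0.8000 0.4000 0.0000]
Step 2: x=[1.7840 6.7612 8.1168 11.0008] v=[-0.7600 -1.5880 0.7680 0.0080]
Step 3: x=[1.7719 6.5300 8.2242 11.0039] v=[-0.1214 -2.3123 1.0737 0.0312]
Step 4: x=[1.8195 6.2375 8.3533 11.0114] v=[0.4758 -2.9251 1.2908 0.0753]
Step 5: x=[1.9191 5.8990 8.4932 11.0258] v=[0.9955 -3.3855 1.3993 0.1437]

Answer: 1.9191 5.8990 8.4932 11.0258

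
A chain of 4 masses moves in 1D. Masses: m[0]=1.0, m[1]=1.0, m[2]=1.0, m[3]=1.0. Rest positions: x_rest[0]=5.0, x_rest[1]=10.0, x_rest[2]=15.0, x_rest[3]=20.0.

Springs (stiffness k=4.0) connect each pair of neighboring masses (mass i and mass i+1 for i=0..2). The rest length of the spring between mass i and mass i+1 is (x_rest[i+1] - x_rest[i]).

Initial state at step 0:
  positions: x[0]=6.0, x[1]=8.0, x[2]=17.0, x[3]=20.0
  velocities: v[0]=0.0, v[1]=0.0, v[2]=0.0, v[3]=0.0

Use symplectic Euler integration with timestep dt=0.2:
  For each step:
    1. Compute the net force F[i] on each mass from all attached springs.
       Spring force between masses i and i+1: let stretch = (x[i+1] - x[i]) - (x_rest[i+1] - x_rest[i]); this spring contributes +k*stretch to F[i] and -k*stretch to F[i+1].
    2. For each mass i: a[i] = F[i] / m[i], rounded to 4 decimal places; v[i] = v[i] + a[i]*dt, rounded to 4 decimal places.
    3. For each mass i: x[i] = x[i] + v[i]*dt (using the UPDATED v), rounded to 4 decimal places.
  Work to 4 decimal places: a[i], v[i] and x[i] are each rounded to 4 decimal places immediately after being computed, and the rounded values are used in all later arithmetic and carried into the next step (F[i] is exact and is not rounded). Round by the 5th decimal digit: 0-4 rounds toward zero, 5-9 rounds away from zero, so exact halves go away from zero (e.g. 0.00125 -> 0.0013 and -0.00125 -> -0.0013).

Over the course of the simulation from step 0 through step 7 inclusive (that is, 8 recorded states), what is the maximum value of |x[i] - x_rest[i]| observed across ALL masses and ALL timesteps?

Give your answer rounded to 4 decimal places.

Step 0: x=[6.0000 8.0000 17.0000 20.0000] v=[0.0000 0.0000 0.0000 0.0000]
Step 1: x=[5.5200 9.1200 16.0400 20.3200] v=[-2.4000 5.6000 -4.8000 1.6000]
Step 2: x=[4.8160 10.7712 14.6576 20.7552] v=[-3.5200 8.2560 -6.9120 2.1760]
Step 3: x=[4.2648 12.0914 13.6290 21.0148] v=[-2.7558 6.6010 -5.1430 1.2979]
Step 4: x=[4.1659 12.4054 13.5361 20.8927] v=[-0.4945 1.5698 -0.4644 -0.6107]
Step 5: x=[4.5853 11.5820 14.4394 20.3935] v=[2.0971 -4.1172 4.5163 -2.4960]
Step 6: x=[5.3242 10.0963 15.8381 19.7416] v=[3.6945 -7.4286 6.9937 -3.2593]
Step 7: x=[6.0266 8.7657 16.9427 19.2652] v=[3.5122 -6.6528 5.5231 -2.3821]
Max displacement = 2.4054

Answer: 2.4054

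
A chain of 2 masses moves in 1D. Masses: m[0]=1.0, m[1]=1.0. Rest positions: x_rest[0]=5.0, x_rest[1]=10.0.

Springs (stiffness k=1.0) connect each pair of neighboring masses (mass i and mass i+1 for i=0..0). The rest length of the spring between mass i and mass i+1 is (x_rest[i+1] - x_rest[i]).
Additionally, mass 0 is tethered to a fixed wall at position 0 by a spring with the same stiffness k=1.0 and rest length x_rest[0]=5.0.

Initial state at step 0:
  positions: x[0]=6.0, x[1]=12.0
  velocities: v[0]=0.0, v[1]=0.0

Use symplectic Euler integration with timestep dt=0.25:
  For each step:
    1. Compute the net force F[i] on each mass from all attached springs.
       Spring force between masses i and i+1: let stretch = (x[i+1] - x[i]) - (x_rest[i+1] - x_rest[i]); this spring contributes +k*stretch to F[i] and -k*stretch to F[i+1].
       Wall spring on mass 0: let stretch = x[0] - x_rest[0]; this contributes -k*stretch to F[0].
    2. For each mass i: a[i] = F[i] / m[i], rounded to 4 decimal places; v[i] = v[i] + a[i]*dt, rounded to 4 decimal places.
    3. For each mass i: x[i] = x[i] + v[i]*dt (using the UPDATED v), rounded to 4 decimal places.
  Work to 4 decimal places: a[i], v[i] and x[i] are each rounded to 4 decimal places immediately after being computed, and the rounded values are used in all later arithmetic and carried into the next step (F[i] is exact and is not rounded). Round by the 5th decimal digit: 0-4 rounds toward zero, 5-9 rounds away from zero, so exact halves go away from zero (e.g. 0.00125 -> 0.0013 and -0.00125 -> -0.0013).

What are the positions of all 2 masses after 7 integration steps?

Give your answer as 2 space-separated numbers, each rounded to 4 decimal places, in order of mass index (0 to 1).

Answer: 5.6427 10.6514

Derivation:
Step 0: x=[6.0000 12.0000] v=[0.0000 0.0000]
Step 1: x=[6.0000 11.9375] v=[0.0000 -0.2500]
Step 2: x=[5.9961 11.8164] v=[-0.0156 -0.4844]
Step 3: x=[5.9812 11.6440] v=[-0.0596 -0.6895]
Step 4: x=[5.9464 11.4302] v=[-0.1392 -0.8552]
Step 5: x=[5.8827 11.1862] v=[-0.2549 -0.9762]
Step 6: x=[5.7828 10.9232] v=[-0.3997 -1.0521]
Step 7: x=[5.6427 10.6514] v=[-0.5603 -1.0872]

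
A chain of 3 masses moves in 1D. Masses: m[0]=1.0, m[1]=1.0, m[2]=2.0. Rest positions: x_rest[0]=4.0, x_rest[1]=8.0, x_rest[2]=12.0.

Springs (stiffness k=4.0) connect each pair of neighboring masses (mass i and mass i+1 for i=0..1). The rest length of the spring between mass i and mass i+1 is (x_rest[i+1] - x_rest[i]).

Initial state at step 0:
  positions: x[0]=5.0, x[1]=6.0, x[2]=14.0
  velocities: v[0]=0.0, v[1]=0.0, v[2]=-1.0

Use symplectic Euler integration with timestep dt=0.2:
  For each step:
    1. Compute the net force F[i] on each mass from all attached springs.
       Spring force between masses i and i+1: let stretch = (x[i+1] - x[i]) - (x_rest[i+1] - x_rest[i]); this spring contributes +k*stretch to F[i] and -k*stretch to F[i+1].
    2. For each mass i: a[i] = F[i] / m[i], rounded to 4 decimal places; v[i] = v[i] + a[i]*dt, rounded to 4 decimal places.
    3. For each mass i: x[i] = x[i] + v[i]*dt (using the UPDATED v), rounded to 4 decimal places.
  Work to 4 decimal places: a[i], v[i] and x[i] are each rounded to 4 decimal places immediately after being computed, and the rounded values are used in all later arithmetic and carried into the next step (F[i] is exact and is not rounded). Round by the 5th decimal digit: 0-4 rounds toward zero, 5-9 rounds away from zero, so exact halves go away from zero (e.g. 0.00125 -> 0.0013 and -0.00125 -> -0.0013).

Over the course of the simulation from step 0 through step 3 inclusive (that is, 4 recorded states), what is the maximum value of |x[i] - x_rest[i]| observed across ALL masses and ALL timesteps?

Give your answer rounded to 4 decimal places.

Answer: 2.3878

Derivation:
Step 0: x=[5.0000 6.0000 14.0000] v=[0.0000 0.0000 -1.0000]
Step 1: x=[4.5200 7.1200 13.4800] v=[-2.4000 5.6000 -2.6000]
Step 2: x=[3.8160 8.8416 12.7712] v=[-3.5200 8.6080 -3.5440]
Step 3: x=[3.2761 10.3878 12.0680] v=[-2.6995 7.7312 -3.5158]
Max displacement = 2.3878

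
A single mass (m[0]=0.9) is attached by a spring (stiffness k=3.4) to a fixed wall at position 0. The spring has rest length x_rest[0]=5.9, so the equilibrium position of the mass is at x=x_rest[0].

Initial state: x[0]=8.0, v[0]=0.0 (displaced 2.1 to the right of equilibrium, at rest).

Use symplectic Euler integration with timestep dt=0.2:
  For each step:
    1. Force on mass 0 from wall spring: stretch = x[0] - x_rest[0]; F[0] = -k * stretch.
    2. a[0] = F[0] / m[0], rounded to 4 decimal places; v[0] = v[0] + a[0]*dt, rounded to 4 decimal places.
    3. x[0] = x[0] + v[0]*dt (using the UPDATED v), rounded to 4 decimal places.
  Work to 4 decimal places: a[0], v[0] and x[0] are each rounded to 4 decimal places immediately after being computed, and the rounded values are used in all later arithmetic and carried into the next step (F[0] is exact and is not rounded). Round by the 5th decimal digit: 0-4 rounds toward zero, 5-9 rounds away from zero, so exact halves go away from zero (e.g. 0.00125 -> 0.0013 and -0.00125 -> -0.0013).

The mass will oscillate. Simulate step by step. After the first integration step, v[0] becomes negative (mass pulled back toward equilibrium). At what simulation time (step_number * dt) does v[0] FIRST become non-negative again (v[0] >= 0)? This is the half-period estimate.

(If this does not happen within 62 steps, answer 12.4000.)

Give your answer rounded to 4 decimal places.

Step 0: x=[8.0000] v=[0.0000]
Step 1: x=[7.6827] v=[-1.5867]
Step 2: x=[7.0960] v=[-2.9336]
Step 3: x=[6.3286] v=[-3.8372]
Step 4: x=[5.4964] v=[-4.1610]
Step 5: x=[4.7252] v=[-3.8561]
Step 6: x=[4.1315] v=[-2.9685]
Step 7: x=[3.8050] v=[-1.6323]
Step 8: x=[3.7951] v=[-0.0494]
Step 9: x=[4.1033] v=[1.5410]
First v>=0 after going negative at step 9, time=1.8000

Answer: 1.8000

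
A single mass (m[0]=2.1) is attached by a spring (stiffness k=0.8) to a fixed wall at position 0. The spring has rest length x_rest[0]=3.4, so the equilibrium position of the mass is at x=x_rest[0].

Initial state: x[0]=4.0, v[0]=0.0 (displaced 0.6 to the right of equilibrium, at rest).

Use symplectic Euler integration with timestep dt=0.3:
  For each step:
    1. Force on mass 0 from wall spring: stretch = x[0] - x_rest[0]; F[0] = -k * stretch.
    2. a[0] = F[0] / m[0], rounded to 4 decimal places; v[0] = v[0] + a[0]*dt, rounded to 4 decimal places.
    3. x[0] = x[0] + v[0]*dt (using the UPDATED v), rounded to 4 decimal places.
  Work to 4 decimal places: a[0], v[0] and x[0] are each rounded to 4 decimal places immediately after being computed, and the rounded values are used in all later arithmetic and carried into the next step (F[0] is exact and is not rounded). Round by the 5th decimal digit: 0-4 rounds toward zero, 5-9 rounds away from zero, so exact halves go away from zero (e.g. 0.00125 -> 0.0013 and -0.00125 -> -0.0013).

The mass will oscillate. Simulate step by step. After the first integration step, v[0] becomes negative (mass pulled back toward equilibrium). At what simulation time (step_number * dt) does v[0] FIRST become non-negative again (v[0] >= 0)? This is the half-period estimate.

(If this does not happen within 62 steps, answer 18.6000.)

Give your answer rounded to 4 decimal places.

Step 0: x=[4.0000] v=[0.0000]
Step 1: x=[3.9794] v=[-0.0686]
Step 2: x=[3.9390] v=[-0.1348]
Step 3: x=[3.8801] v=[-0.1964]
Step 4: x=[3.8047] v=[-0.2513]
Step 5: x=[3.7154] v=[-0.2976]
Step 6: x=[3.6153] v=[-0.3337]
Step 7: x=[3.5078] v=[-0.3583]
Step 8: x=[3.3966] v=[-0.3706]
Step 9: x=[3.2855] v=[-0.3702]
Step 10: x=[3.1784] v=[-0.3571]
Step 11: x=[3.0789] v=[-0.3318]
Step 12: x=[2.9904] v=[-0.2951]
Step 13: x=[2.9159] v=[-0.2483]
Step 14: x=[2.8580] v=[-0.1930]
Step 15: x=[2.8187] v=[-0.1311]
Step 16: x=[2.7993] v=[-0.0647]
Step 17: x=[2.8005] v=[0.0039]
First v>=0 after going negative at step 17, time=5.1000

Answer: 5.1000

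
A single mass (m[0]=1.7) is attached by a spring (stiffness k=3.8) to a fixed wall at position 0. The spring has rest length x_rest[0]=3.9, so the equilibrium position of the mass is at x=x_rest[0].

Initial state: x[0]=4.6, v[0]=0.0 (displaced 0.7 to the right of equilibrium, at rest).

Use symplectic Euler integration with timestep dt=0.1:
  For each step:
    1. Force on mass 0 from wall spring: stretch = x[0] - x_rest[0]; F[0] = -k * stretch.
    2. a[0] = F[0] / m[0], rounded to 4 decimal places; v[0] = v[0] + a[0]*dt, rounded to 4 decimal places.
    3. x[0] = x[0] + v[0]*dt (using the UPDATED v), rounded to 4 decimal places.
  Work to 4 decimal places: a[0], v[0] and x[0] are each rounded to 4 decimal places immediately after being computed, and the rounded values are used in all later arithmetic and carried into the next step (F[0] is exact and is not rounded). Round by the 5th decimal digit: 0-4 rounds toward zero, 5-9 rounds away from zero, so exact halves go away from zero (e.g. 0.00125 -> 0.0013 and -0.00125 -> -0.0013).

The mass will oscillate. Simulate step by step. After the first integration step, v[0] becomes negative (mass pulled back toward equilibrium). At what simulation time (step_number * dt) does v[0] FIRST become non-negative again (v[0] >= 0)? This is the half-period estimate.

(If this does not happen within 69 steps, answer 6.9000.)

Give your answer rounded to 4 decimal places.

Answer: 2.1000

Derivation:
Step 0: x=[4.6000] v=[0.0000]
Step 1: x=[4.5844] v=[-0.1565]
Step 2: x=[4.5535] v=[-0.3095]
Step 3: x=[4.5079] v=[-0.4556]
Step 4: x=[4.4488] v=[-0.5915]
Step 5: x=[4.3774] v=[-0.7142]
Step 6: x=[4.2953] v=[-0.8209]
Step 7: x=[4.2044] v=[-0.9093]
Step 8: x=[4.1067] v=[-0.9773]
Step 9: x=[4.0044] v=[-1.0235]
Step 10: x=[3.8997] v=[-1.0468]
Step 11: x=[3.7950] v=[-1.0467]
Step 12: x=[3.6927] v=[-1.0232]
Step 13: x=[3.5950] v=[-0.9769]
Step 14: x=[3.5041] v=[-0.9087]
Step 15: x=[3.4221] v=[-0.8202]
Step 16: x=[3.3508] v=[-0.7134]
Step 17: x=[3.2917] v=[-0.5906]
Step 18: x=[3.2462] v=[-0.4546]
Step 19: x=[3.2154] v=[-0.3085]
Step 20: x=[3.1999] v=[-0.1555]
Step 21: x=[3.2000] v=[0.0010]
First v>=0 after going negative at step 21, time=2.1000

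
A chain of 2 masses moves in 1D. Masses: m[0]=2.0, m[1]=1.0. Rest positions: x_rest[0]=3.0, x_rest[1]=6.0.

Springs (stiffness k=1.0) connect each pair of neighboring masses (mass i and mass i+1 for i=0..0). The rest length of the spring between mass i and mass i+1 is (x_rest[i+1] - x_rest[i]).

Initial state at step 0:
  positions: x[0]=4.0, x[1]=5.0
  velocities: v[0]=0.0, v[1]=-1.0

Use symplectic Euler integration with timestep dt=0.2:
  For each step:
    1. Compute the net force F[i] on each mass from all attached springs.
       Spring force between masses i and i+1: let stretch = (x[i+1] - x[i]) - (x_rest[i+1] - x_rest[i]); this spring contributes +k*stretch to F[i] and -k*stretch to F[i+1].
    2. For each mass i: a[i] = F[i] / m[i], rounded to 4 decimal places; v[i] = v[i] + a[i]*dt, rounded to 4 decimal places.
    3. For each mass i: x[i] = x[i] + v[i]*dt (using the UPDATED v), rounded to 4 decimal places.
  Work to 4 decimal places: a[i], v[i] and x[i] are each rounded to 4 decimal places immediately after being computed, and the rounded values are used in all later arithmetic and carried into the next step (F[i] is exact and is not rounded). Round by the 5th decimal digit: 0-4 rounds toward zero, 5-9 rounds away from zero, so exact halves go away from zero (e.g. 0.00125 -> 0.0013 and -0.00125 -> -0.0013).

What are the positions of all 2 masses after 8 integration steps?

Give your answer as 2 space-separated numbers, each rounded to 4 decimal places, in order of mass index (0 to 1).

Step 0: x=[4.0000 5.0000] v=[0.0000 -1.0000]
Step 1: x=[3.9600 4.8800] v=[-0.2000 -0.6000]
Step 2: x=[3.8784 4.8432] v=[-0.4080 -0.1840]
Step 3: x=[3.7561 4.8878] v=[-0.6115 0.2230]
Step 4: x=[3.5964 5.0071] v=[-0.7983 0.5967]
Step 5: x=[3.4050 5.1900] v=[-0.9572 0.9146]
Step 6: x=[3.1893 5.4215] v=[-1.0787 1.1576]
Step 7: x=[2.9582 5.6837] v=[-1.1555 1.3112]
Step 8: x=[2.7216 5.9569] v=[-1.1830 1.3661]

Answer: 2.7216 5.9569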